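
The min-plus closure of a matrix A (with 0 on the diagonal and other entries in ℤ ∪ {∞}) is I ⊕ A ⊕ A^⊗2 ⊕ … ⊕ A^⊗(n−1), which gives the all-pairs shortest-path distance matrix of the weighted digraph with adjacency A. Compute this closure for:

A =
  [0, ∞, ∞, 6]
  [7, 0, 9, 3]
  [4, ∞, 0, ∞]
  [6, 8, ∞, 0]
Closure =
  [0, 14, 23, 6]
  [7, 0, 9, 3]
  [4, 18, 0, 10]
  [6, 8, 17, 0]

This is the Floyd-Warshall all-pairs shortest-path computation. For each intermediate vertex k = 0, 1, …, 3, update dist[i][j] ← min(dist[i][j], dist[i][k] + dist[k][j]). The final matrix gives, for each (i, j), the minimum total weight of any directed path from i to j (possibly empty when i = j).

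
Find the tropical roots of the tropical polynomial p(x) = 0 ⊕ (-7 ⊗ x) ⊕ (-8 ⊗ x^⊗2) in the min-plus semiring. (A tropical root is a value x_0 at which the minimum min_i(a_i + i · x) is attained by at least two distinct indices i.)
Roots: {1, 7}

Each tropical root is a break point of the lower envelope of the lines y = a_i + i · x (there are 3 lines, with slopes 0, 1, ..., 2). Only the lines that attain the minimum somewhere contribute to roots; other lines are dominated. Here the surviving (envelope) indices are i = 2, i = 1, i = 0.
Intersections between consecutive envelope lines give the roots: for adjacent envelope indices i < j the intersection is x = (a_i − a_j) / (j − i). Reading off the sorted break points: {1, 7}.
Verification: at each break x_0, at least two indices attain the minimum of min_i(a_i + i · x_0).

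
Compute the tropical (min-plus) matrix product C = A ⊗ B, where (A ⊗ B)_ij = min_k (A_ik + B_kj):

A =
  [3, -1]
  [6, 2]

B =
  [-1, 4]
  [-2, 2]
A ⊗ B =
  [-3, 1]
  [0, 4]

Apply the min-plus product entry-by-entry:
  C[0][0] = min over k of (A[0][0] + B[0][0] = 3 + -1 = 2, A[0][1] + B[1][0] = -1 + -2 = -3) = -3 (attained at k = 1)
  C[0][1] = min over k of (A[0][0] + B[0][1] = 3 + 4 = 7, A[0][1] + B[1][1] = -1 + 2 = 1) = 1 (attained at k = 1)
  C[1][0] = min over k of (A[1][0] + B[0][0] = 6 + -1 = 5, A[1][1] + B[1][0] = 2 + -2 = 0) = 0 (attained at k = 1)
  C[1][1] = min over k of (A[1][0] + B[0][1] = 6 + 4 = 10, A[1][1] + B[1][1] = 2 + 2 = 4) = 4 (attained at k = 1)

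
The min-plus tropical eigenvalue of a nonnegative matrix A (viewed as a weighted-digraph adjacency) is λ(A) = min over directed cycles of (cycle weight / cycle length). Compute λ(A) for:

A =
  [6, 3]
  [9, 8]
λ(A) = 6

Enumerate directed cycles and compute their means (weight / length). Sample:
  cycle 0 → 0: weight = 6, length = 1, mean = 6/1 ≈ 6.000
  cycle 1 → 1: weight = 8, length = 1, mean = 8/1 ≈ 8.000
  cycle 0 → 1 → 0: weight = 12, length = 2, mean = 12/2 ≈ 6.000
  cycle 1 → 0 → 1: weight = 12, length = 2, mean = 12/2 ≈ 6.000
Minimum mean = 6.000, attained e.g. along the cycle 0 → 0 with weight 6 and length 1. So λ(A) = 6/1 = 6.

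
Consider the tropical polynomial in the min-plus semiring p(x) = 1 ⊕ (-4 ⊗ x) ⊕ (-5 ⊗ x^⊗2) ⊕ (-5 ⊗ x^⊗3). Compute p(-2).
p(-2) = -11

A tropical monomial a ⊗ x^⊗i evaluates to a + i · x. Evaluating each term at x = -2:
  Term 0 contributes 1 + 0 · -2 = 1
  Term 1 contributes -4 + 1 · -2 = -6
  Term 2 contributes -5 + 2 · -2 = -9
  Term 3 contributes -5 + 3 · -2 = -11
p(-2) = ⊕ of these = min[1, -6, -9, -11] = -11.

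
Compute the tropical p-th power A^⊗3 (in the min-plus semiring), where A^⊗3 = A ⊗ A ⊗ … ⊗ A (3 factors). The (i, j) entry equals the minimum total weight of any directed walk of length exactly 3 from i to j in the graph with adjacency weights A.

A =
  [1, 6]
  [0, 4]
A^⊗3 =
  [3, 8]
  [2, 7]

Each entry (A^⊗3)_ij equals the minimum over all length-3 walks i = v_0 → v_1 → … → v_3 = j of Σ_t A[v_t][v_{t+1}]. For example, for (i, j) = (0, 1) we minimise over 4 possible intermediate vertex sequences; the minimum is 8, attained along the walk 0 → 0 → 0 → 1.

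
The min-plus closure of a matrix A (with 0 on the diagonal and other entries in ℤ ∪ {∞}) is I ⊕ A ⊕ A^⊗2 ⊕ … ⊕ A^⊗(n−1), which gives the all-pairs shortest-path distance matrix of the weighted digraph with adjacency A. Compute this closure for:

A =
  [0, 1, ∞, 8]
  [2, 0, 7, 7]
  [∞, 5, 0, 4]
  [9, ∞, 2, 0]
Closure =
  [0, 1, 8, 8]
  [2, 0, 7, 7]
  [7, 5, 0, 4]
  [9, 7, 2, 0]

This is the Floyd-Warshall all-pairs shortest-path computation. For each intermediate vertex k = 0, 1, …, 3, update dist[i][j] ← min(dist[i][j], dist[i][k] + dist[k][j]). The final matrix gives, for each (i, j), the minimum total weight of any directed path from i to j (possibly empty when i = j).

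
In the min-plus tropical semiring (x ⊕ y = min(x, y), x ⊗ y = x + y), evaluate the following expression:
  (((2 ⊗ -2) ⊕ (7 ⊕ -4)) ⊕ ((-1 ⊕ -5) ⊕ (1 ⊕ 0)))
(((2 ⊗ -2) ⊕ (7 ⊕ -4)) ⊕ ((-1 ⊕ -5) ⊕ (1 ⊕ 0))) = -5

Expand innermost to outermost. Recall ⊕ takes the minimum of its arguments and ⊗ takes their sum. Working out the expression (((2 ⊗ -2) ⊕ (7 ⊕ -4)) ⊕ ((-1 ⊕ -5) ⊕ (1 ⊕ 0))) gives -5.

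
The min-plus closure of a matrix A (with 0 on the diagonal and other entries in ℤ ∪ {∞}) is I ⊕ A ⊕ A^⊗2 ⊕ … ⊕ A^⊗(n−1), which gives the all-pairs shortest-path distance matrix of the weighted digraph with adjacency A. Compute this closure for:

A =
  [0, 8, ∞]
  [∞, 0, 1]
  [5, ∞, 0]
Closure =
  [0, 8, 9]
  [6, 0, 1]
  [5, 13, 0]

This is the Floyd-Warshall all-pairs shortest-path computation. For each intermediate vertex k = 0, 1, …, 2, update dist[i][j] ← min(dist[i][j], dist[i][k] + dist[k][j]). The final matrix gives, for each (i, j), the minimum total weight of any directed path from i to j (possibly empty when i = j).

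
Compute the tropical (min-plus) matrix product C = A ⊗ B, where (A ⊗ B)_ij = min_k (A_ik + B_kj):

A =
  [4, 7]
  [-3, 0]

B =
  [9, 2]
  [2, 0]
A ⊗ B =
  [9, 6]
  [2, -1]

Apply the min-plus product entry-by-entry:
  C[0][0] = min over k of (A[0][0] + B[0][0] = 4 + 9 = 13, A[0][1] + B[1][0] = 7 + 2 = 9) = 9 (attained at k = 1)
  C[0][1] = min over k of (A[0][0] + B[0][1] = 4 + 2 = 6, A[0][1] + B[1][1] = 7 + 0 = 7) = 6 (attained at k = 0)
  C[1][0] = min over k of (A[1][0] + B[0][0] = -3 + 9 = 6, A[1][1] + B[1][0] = 0 + 2 = 2) = 2 (attained at k = 1)
  C[1][1] = min over k of (A[1][0] + B[0][1] = -3 + 2 = -1, A[1][1] + B[1][1] = 0 + 0 = 0) = -1 (attained at k = 0)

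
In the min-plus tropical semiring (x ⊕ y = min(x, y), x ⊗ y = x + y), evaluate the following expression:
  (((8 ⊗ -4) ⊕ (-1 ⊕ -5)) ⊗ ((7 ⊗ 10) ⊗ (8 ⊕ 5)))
(((8 ⊗ -4) ⊕ (-1 ⊕ -5)) ⊗ ((7 ⊗ 10) ⊗ (8 ⊕ 5))) = 17

Expand innermost to outermost. Recall ⊕ takes the minimum of its arguments and ⊗ takes their sum. Working out the expression (((8 ⊗ -4) ⊕ (-1 ⊕ -5)) ⊗ ((7 ⊗ 10) ⊗ (8 ⊕ 5))) gives 17.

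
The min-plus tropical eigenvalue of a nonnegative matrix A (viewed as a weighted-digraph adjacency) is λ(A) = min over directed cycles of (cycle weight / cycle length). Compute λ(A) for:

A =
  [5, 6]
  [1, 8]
λ(A) = 7/2

Enumerate directed cycles and compute their means (weight / length). Sample:
  cycle 0 → 0: weight = 5, length = 1, mean = 5/1 ≈ 5.000
  cycle 1 → 1: weight = 8, length = 1, mean = 8/1 ≈ 8.000
  cycle 0 → 1 → 0: weight = 7, length = 2, mean = 7/2 ≈ 3.500
  cycle 1 → 0 → 1: weight = 7, length = 2, mean = 7/2 ≈ 3.500
Minimum mean = 3.500, attained e.g. along the cycle 0 → 1 → 0 with weight 7 and length 2. So λ(A) = 7/2 = 7/2.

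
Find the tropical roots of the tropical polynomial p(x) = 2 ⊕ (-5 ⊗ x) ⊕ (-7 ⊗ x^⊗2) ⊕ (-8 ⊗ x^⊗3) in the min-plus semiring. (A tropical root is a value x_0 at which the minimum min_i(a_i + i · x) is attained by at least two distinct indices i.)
Roots: {1, 2, 7}

Each tropical root is a break point of the lower envelope of the lines y = a_i + i · x (there are 4 lines, with slopes 0, 1, ..., 3). Only the lines that attain the minimum somewhere contribute to roots; other lines are dominated. Here the surviving (envelope) indices are i = 3, i = 2, i = 1, i = 0.
Intersections between consecutive envelope lines give the roots: for adjacent envelope indices i < j the intersection is x = (a_i − a_j) / (j − i). Reading off the sorted break points: {1, 2, 7}.
Verification: at each break x_0, at least two indices attain the minimum of min_i(a_i + i · x_0).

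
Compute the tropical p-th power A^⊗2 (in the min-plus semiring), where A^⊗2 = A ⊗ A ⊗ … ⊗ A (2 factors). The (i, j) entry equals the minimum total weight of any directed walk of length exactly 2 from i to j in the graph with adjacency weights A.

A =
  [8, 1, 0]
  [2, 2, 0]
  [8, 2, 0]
A^⊗2 =
  [3, 2, 0]
  [4, 2, 0]
  [4, 2, 0]

Each entry (A^⊗2)_ij equals the minimum over all length-2 walks i = v_0 → v_1 → … → v_2 = j of Σ_t A[v_t][v_{t+1}]. For example, for (i, j) = (0, 2) we minimise over 3 possible intermediate vertex sequences; the minimum is 0, attained along the walk 0 → 2 → 2.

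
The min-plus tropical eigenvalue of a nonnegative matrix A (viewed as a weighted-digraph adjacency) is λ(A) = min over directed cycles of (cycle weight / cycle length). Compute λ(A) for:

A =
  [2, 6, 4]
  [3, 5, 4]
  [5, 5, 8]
λ(A) = 2

Enumerate directed cycles and compute their means (weight / length). Sample:
  cycle 0 → 0: weight = 2, length = 1, mean = 2/1 ≈ 2.000
  cycle 1 → 1: weight = 5, length = 1, mean = 5/1 ≈ 5.000
  cycle 2 → 2: weight = 8, length = 1, mean = 8/1 ≈ 8.000
  cycle 0 → 1 → 0: weight = 9, length = 2, mean = 9/2 ≈ 4.500
  cycle 0 → 2 → 0: weight = 9, length = 2, mean = 9/2 ≈ 4.500
  cycle 1 → 0 → 1: weight = 9, length = 2, mean = 9/2 ≈ 4.500
Minimum mean = 2.000, attained e.g. along the cycle 0 → 0 with weight 2 and length 1. So λ(A) = 2/1 = 2.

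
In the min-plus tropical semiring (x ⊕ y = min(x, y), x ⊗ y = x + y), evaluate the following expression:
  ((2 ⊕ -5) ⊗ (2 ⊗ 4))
((2 ⊕ -5) ⊗ (2 ⊗ 4)) = 1

Expand innermost to outermost. Recall ⊕ takes the minimum of its arguments and ⊗ takes their sum. Working out the expression ((2 ⊕ -5) ⊗ (2 ⊗ 4)) gives 1.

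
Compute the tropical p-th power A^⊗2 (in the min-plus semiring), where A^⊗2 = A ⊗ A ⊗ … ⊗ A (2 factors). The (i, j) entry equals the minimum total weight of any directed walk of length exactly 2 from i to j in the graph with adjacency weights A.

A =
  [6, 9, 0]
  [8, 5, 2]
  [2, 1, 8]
A^⊗2 =
  [2, 1, 6]
  [4, 3, 7]
  [8, 6, 2]

Each entry (A^⊗2)_ij equals the minimum over all length-2 walks i = v_0 → v_1 → … → v_2 = j of Σ_t A[v_t][v_{t+1}]. For example, for (i, j) = (0, 2) we minimise over 3 possible intermediate vertex sequences; the minimum is 6, attained along the walk 0 → 0 → 2.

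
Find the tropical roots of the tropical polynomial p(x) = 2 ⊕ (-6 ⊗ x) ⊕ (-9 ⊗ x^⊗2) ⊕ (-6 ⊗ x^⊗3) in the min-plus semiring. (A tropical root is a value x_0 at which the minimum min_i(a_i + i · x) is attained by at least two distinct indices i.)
Roots: {-3, 3, 8}

Each tropical root is a break point of the lower envelope of the lines y = a_i + i · x (there are 4 lines, with slopes 0, 1, ..., 3). Only the lines that attain the minimum somewhere contribute to roots; other lines are dominated. Here the surviving (envelope) indices are i = 3, i = 2, i = 1, i = 0.
Intersections between consecutive envelope lines give the roots: for adjacent envelope indices i < j the intersection is x = (a_i − a_j) / (j − i). Reading off the sorted break points: {-3, 3, 8}.
Verification: at each break x_0, at least two indices attain the minimum of min_i(a_i + i · x_0).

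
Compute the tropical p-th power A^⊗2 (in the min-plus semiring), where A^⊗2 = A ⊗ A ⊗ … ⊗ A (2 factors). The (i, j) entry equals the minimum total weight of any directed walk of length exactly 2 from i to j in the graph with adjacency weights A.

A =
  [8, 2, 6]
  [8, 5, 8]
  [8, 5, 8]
A^⊗2 =
  [10, 7, 10]
  [13, 10, 13]
  [13, 10, 13]

Each entry (A^⊗2)_ij equals the minimum over all length-2 walks i = v_0 → v_1 → … → v_2 = j of Σ_t A[v_t][v_{t+1}]. For example, for (i, j) = (0, 2) we minimise over 3 possible intermediate vertex sequences; the minimum is 10, attained along the walk 0 → 1 → 2.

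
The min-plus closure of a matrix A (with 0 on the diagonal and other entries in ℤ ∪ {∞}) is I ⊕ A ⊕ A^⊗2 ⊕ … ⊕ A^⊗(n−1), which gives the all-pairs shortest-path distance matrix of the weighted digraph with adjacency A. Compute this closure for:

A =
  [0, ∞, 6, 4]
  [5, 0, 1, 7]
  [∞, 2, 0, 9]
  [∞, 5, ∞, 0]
Closure =
  [0, 8, 6, 4]
  [5, 0, 1, 7]
  [7, 2, 0, 9]
  [10, 5, 6, 0]

This is the Floyd-Warshall all-pairs shortest-path computation. For each intermediate vertex k = 0, 1, …, 3, update dist[i][j] ← min(dist[i][j], dist[i][k] + dist[k][j]). The final matrix gives, for each (i, j), the minimum total weight of any directed path from i to j (possibly empty when i = j).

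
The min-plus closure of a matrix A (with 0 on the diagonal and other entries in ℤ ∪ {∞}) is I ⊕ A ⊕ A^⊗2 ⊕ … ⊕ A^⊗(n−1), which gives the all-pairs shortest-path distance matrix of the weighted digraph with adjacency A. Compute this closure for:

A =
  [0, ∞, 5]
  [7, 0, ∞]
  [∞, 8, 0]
Closure =
  [0, 13, 5]
  [7, 0, 12]
  [15, 8, 0]

This is the Floyd-Warshall all-pairs shortest-path computation. For each intermediate vertex k = 0, 1, …, 2, update dist[i][j] ← min(dist[i][j], dist[i][k] + dist[k][j]). The final matrix gives, for each (i, j), the minimum total weight of any directed path from i to j (possibly empty when i = j).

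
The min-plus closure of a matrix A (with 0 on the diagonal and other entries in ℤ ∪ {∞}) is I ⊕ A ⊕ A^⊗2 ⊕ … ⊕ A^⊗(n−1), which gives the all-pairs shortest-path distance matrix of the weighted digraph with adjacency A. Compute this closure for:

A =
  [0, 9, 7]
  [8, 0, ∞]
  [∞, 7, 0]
Closure =
  [0, 9, 7]
  [8, 0, 15]
  [15, 7, 0]

This is the Floyd-Warshall all-pairs shortest-path computation. For each intermediate vertex k = 0, 1, …, 2, update dist[i][j] ← min(dist[i][j], dist[i][k] + dist[k][j]). The final matrix gives, for each (i, j), the minimum total weight of any directed path from i to j (possibly empty when i = j).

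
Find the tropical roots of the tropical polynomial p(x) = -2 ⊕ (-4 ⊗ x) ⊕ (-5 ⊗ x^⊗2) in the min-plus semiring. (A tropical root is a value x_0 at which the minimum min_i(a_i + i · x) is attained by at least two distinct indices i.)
Roots: {1, 2}

Each tropical root is a break point of the lower envelope of the lines y = a_i + i · x (there are 3 lines, with slopes 0, 1, ..., 2). Only the lines that attain the minimum somewhere contribute to roots; other lines are dominated. Here the surviving (envelope) indices are i = 2, i = 1, i = 0.
Intersections between consecutive envelope lines give the roots: for adjacent envelope indices i < j the intersection is x = (a_i − a_j) / (j − i). Reading off the sorted break points: {1, 2}.
Verification: at each break x_0, at least two indices attain the minimum of min_i(a_i + i · x_0).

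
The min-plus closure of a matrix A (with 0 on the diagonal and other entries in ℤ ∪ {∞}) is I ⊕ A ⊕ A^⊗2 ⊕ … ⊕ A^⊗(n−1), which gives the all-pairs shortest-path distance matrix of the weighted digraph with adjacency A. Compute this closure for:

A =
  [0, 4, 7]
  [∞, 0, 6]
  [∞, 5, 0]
Closure =
  [0, 4, 7]
  [∞, 0, 6]
  [∞, 5, 0]

This is the Floyd-Warshall all-pairs shortest-path computation. For each intermediate vertex k = 0, 1, …, 2, update dist[i][j] ← min(dist[i][j], dist[i][k] + dist[k][j]). The final matrix gives, for each (i, j), the minimum total weight of any directed path from i to j (possibly empty when i = j).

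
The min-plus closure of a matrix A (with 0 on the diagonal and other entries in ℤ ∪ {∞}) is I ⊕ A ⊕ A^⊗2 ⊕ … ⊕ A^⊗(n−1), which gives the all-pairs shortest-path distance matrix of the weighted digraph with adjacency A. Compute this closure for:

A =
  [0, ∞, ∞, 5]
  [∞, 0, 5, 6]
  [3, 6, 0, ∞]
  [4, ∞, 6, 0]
Closure =
  [0, 17, 11, 5]
  [8, 0, 5, 6]
  [3, 6, 0, 8]
  [4, 12, 6, 0]

This is the Floyd-Warshall all-pairs shortest-path computation. For each intermediate vertex k = 0, 1, …, 3, update dist[i][j] ← min(dist[i][j], dist[i][k] + dist[k][j]). The final matrix gives, for each (i, j), the minimum total weight of any directed path from i to j (possibly empty when i = j).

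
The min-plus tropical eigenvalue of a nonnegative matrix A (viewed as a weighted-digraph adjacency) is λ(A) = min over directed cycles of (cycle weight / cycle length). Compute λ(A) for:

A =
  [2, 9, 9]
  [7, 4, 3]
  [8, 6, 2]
λ(A) = 2

Enumerate directed cycles and compute their means (weight / length). Sample:
  cycle 0 → 0: weight = 2, length = 1, mean = 2/1 ≈ 2.000
  cycle 1 → 1: weight = 4, length = 1, mean = 4/1 ≈ 4.000
  cycle 2 → 2: weight = 2, length = 1, mean = 2/1 ≈ 2.000
  cycle 0 → 1 → 0: weight = 16, length = 2, mean = 16/2 ≈ 8.000
  cycle 0 → 2 → 0: weight = 17, length = 2, mean = 17/2 ≈ 8.500
  cycle 1 → 0 → 1: weight = 16, length = 2, mean = 16/2 ≈ 8.000
Minimum mean = 2.000, attained e.g. along the cycle 0 → 0 with weight 2 and length 1. So λ(A) = 2/1 = 2.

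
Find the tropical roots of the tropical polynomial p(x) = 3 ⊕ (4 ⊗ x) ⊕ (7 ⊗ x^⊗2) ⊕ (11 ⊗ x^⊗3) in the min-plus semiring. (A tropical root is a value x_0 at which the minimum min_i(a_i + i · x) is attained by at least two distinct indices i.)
Roots: {-4, -3, -1}

Each tropical root is a break point of the lower envelope of the lines y = a_i + i · x (there are 4 lines, with slopes 0, 1, ..., 3). Only the lines that attain the minimum somewhere contribute to roots; other lines are dominated. Here the surviving (envelope) indices are i = 3, i = 2, i = 1, i = 0.
Intersections between consecutive envelope lines give the roots: for adjacent envelope indices i < j the intersection is x = (a_i − a_j) / (j − i). Reading off the sorted break points: {-4, -3, -1}.
Verification: at each break x_0, at least two indices attain the minimum of min_i(a_i + i · x_0).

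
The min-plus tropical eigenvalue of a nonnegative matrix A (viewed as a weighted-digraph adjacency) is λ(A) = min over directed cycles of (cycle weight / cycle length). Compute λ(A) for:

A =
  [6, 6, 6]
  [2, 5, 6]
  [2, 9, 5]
λ(A) = 4

Enumerate directed cycles and compute their means (weight / length). Sample:
  cycle 0 → 0: weight = 6, length = 1, mean = 6/1 ≈ 6.000
  cycle 1 → 1: weight = 5, length = 1, mean = 5/1 ≈ 5.000
  cycle 2 → 2: weight = 5, length = 1, mean = 5/1 ≈ 5.000
  cycle 0 → 1 → 0: weight = 8, length = 2, mean = 8/2 ≈ 4.000
  cycle 0 → 2 → 0: weight = 8, length = 2, mean = 8/2 ≈ 4.000
  cycle 1 → 0 → 1: weight = 8, length = 2, mean = 8/2 ≈ 4.000
Minimum mean = 4.000, attained e.g. along the cycle 0 → 1 → 0 with weight 8 and length 2. So λ(A) = 8/2 = 4.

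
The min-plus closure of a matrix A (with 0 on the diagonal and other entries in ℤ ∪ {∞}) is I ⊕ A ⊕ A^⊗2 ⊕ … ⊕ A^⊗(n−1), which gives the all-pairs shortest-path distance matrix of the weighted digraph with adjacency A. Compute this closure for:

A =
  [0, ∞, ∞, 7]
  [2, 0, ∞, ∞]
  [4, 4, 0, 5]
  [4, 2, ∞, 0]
Closure =
  [0, 9, ∞, 7]
  [2, 0, ∞, 9]
  [4, 4, 0, 5]
  [4, 2, ∞, 0]

This is the Floyd-Warshall all-pairs shortest-path computation. For each intermediate vertex k = 0, 1, …, 3, update dist[i][j] ← min(dist[i][j], dist[i][k] + dist[k][j]). The final matrix gives, for each (i, j), the minimum total weight of any directed path from i to j (possibly empty when i = j).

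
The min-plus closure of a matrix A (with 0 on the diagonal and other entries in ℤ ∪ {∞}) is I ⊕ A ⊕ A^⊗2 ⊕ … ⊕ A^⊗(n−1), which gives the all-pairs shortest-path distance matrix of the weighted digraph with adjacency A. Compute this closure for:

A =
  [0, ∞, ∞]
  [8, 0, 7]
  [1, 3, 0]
Closure =
  [0, ∞, ∞]
  [8, 0, 7]
  [1, 3, 0]

This is the Floyd-Warshall all-pairs shortest-path computation. For each intermediate vertex k = 0, 1, …, 2, update dist[i][j] ← min(dist[i][j], dist[i][k] + dist[k][j]). The final matrix gives, for each (i, j), the minimum total weight of any directed path from i to j (possibly empty when i = j).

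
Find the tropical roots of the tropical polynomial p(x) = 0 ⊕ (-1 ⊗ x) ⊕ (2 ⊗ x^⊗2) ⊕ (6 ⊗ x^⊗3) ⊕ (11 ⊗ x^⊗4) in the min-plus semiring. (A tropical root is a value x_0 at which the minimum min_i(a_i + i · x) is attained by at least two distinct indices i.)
Roots: {-5, -4, -3, 1}

Each tropical root is a break point of the lower envelope of the lines y = a_i + i · x (there are 5 lines, with slopes 0, 1, ..., 4). Only the lines that attain the minimum somewhere contribute to roots; other lines are dominated. Here the surviving (envelope) indices are i = 4, i = 3, i = 2, i = 1, i = 0.
Intersections between consecutive envelope lines give the roots: for adjacent envelope indices i < j the intersection is x = (a_i − a_j) / (j − i). Reading off the sorted break points: {-5, -4, -3, 1}.
Verification: at each break x_0, at least two indices attain the minimum of min_i(a_i + i · x_0).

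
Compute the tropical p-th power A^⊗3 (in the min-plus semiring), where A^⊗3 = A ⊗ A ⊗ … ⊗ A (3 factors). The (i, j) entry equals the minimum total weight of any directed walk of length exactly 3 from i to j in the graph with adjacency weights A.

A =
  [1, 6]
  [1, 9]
A^⊗3 =
  [3, 8]
  [3, 8]

Each entry (A^⊗3)_ij equals the minimum over all length-3 walks i = v_0 → v_1 → … → v_3 = j of Σ_t A[v_t][v_{t+1}]. For example, for (i, j) = (0, 1) we minimise over 4 possible intermediate vertex sequences; the minimum is 8, attained along the walk 0 → 0 → 0 → 1.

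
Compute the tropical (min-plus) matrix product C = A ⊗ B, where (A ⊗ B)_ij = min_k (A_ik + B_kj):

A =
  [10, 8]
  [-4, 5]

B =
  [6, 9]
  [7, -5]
A ⊗ B =
  [15, 3]
  [2, 0]

Apply the min-plus product entry-by-entry:
  C[0][0] = min over k of (A[0][0] + B[0][0] = 10 + 6 = 16, A[0][1] + B[1][0] = 8 + 7 = 15) = 15 (attained at k = 1)
  C[0][1] = min over k of (A[0][0] + B[0][1] = 10 + 9 = 19, A[0][1] + B[1][1] = 8 + -5 = 3) = 3 (attained at k = 1)
  C[1][0] = min over k of (A[1][0] + B[0][0] = -4 + 6 = 2, A[1][1] + B[1][0] = 5 + 7 = 12) = 2 (attained at k = 0)
  C[1][1] = min over k of (A[1][0] + B[0][1] = -4 + 9 = 5, A[1][1] + B[1][1] = 5 + -5 = 0) = 0 (attained at k = 1)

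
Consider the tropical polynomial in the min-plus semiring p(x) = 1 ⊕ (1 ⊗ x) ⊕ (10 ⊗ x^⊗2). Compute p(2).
p(2) = 1

A tropical monomial a ⊗ x^⊗i evaluates to a + i · x. Evaluating each term at x = 2:
  Term 0 contributes 1 + 0 · 2 = 1
  Term 1 contributes 1 + 1 · 2 = 3
  Term 2 contributes 10 + 2 · 2 = 14
p(2) = ⊕ of these = min[1, 3, 14] = 1.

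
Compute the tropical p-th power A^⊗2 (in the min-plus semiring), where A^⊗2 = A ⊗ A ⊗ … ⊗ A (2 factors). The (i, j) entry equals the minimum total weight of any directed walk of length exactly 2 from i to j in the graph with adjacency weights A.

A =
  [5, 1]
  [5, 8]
A^⊗2 =
  [6, 6]
  [10, 6]

Each entry (A^⊗2)_ij equals the minimum over all length-2 walks i = v_0 → v_1 → … → v_2 = j of Σ_t A[v_t][v_{t+1}]. For example, for (i, j) = (0, 1) we minimise over 2 possible intermediate vertex sequences; the minimum is 6, attained along the walk 0 → 0 → 1.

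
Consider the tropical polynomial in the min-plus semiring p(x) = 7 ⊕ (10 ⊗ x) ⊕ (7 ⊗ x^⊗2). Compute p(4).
p(4) = 7

A tropical monomial a ⊗ x^⊗i evaluates to a + i · x. Evaluating each term at x = 4:
  Term 0 contributes 7 + 0 · 4 = 7
  Term 1 contributes 10 + 1 · 4 = 14
  Term 2 contributes 7 + 2 · 4 = 15
p(4) = ⊕ of these = min[7, 14, 15] = 7.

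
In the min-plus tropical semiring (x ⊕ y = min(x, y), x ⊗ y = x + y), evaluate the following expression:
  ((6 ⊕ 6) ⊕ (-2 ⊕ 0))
((6 ⊕ 6) ⊕ (-2 ⊕ 0)) = -2

Expand innermost to outermost. Recall ⊕ takes the minimum of its arguments and ⊗ takes their sum. Working out the expression ((6 ⊕ 6) ⊕ (-2 ⊕ 0)) gives -2.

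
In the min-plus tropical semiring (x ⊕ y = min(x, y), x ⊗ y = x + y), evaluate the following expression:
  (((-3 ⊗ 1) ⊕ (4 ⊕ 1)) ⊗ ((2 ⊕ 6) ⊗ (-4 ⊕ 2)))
(((-3 ⊗ 1) ⊕ (4 ⊕ 1)) ⊗ ((2 ⊕ 6) ⊗ (-4 ⊕ 2))) = -4

Expand innermost to outermost. Recall ⊕ takes the minimum of its arguments and ⊗ takes their sum. Working out the expression (((-3 ⊗ 1) ⊕ (4 ⊕ 1)) ⊗ ((2 ⊕ 6) ⊗ (-4 ⊕ 2))) gives -4.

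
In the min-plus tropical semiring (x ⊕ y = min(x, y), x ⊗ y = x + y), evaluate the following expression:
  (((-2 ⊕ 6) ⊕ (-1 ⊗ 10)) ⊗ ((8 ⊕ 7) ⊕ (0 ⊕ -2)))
(((-2 ⊕ 6) ⊕ (-1 ⊗ 10)) ⊗ ((8 ⊕ 7) ⊕ (0 ⊕ -2))) = -4

Expand innermost to outermost. Recall ⊕ takes the minimum of its arguments and ⊗ takes their sum. Working out the expression (((-2 ⊕ 6) ⊕ (-1 ⊗ 10)) ⊗ ((8 ⊕ 7) ⊕ (0 ⊕ -2))) gives -4.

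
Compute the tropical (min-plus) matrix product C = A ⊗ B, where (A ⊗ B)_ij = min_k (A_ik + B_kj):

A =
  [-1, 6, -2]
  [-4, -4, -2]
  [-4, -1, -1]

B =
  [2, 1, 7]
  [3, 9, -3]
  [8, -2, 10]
A ⊗ B =
  [1, -4, 3]
  [-2, -4, -7]
  [-2, -3, -4]

Apply the min-plus product entry-by-entry:
  C[0][0] = min over k of (A[0][0] + B[0][0] = -1 + 2 = 1, A[0][1] + B[1][0] = 6 + 3 = 9, A[0][2] + B[2][0] = -2 + 8 = 6) = 1 (attained at k = 0)
  C[0][1] = min over k of (A[0][0] + B[0][1] = -1 + 1 = 0, A[0][1] + B[1][1] = 6 + 9 = 15, A[0][2] + B[2][1] = -2 + -2 = -4) = -4 (attained at k = 2)
  C[0][2] = min over k of (A[0][0] + B[0][2] = -1 + 7 = 6, A[0][1] + B[1][2] = 6 + -3 = 3, A[0][2] + B[2][2] = -2 + 10 = 8) = 3 (attained at k = 1)
  C[1][0] = min over k of (A[1][0] + B[0][0] = -4 + 2 = -2, A[1][1] + B[1][0] = -4 + 3 = -1, A[1][2] + B[2][0] = -2 + 8 = 6) = -2 (attained at k = 0)
  C[1][1] = min over k of (A[1][0] + B[0][1] = -4 + 1 = -3, A[1][1] + B[1][1] = -4 + 9 = 5, A[1][2] + B[2][1] = -2 + -2 = -4) = -4 (attained at k = 2)
  C[1][2] = min over k of (A[1][0] + B[0][2] = -4 + 7 = 3, A[1][1] + B[1][2] = -4 + -3 = -7, A[1][2] + B[2][2] = -2 + 10 = 8) = -7 (attained at k = 1)
  C[2][0] = min over k of (A[2][0] + B[0][0] = -4 + 2 = -2, A[2][1] + B[1][0] = -1 + 3 = 2, A[2][2] + B[2][0] = -1 + 8 = 7) = -2 (attained at k = 0)
  C[2][1] = min over k of (A[2][0] + B[0][1] = -4 + 1 = -3, A[2][1] + B[1][1] = -1 + 9 = 8, A[2][2] + B[2][1] = -1 + -2 = -3) = -3 (attained at k = 0)
  C[2][2] = min over k of (A[2][0] + B[0][2] = -4 + 7 = 3, A[2][1] + B[1][2] = -1 + -3 = -4, A[2][2] + B[2][2] = -1 + 10 = 9) = -4 (attained at k = 1)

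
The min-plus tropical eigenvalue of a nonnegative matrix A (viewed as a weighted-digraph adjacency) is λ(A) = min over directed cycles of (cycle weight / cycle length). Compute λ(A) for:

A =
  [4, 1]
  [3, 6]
λ(A) = 2

Enumerate directed cycles and compute their means (weight / length). Sample:
  cycle 0 → 0: weight = 4, length = 1, mean = 4/1 ≈ 4.000
  cycle 1 → 1: weight = 6, length = 1, mean = 6/1 ≈ 6.000
  cycle 0 → 1 → 0: weight = 4, length = 2, mean = 4/2 ≈ 2.000
  cycle 1 → 0 → 1: weight = 4, length = 2, mean = 4/2 ≈ 2.000
Minimum mean = 2.000, attained e.g. along the cycle 0 → 1 → 0 with weight 4 and length 2. So λ(A) = 4/2 = 2.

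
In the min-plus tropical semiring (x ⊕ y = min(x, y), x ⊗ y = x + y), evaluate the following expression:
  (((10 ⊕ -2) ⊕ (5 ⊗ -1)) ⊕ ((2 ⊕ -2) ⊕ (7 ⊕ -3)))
(((10 ⊕ -2) ⊕ (5 ⊗ -1)) ⊕ ((2 ⊕ -2) ⊕ (7 ⊕ -3))) = -3

Expand innermost to outermost. Recall ⊕ takes the minimum of its arguments and ⊗ takes their sum. Working out the expression (((10 ⊕ -2) ⊕ (5 ⊗ -1)) ⊕ ((2 ⊕ -2) ⊕ (7 ⊕ -3))) gives -3.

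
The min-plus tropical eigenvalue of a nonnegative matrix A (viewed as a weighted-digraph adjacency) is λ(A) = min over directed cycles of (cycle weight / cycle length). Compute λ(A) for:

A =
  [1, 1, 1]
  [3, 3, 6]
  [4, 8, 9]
λ(A) = 1

Enumerate directed cycles and compute their means (weight / length). Sample:
  cycle 0 → 0: weight = 1, length = 1, mean = 1/1 ≈ 1.000
  cycle 1 → 1: weight = 3, length = 1, mean = 3/1 ≈ 3.000
  cycle 2 → 2: weight = 9, length = 1, mean = 9/1 ≈ 9.000
  cycle 0 → 1 → 0: weight = 4, length = 2, mean = 4/2 ≈ 2.000
  cycle 0 → 2 → 0: weight = 5, length = 2, mean = 5/2 ≈ 2.500
  cycle 1 → 0 → 1: weight = 4, length = 2, mean = 4/2 ≈ 2.000
Minimum mean = 1.000, attained e.g. along the cycle 0 → 0 with weight 1 and length 1. So λ(A) = 1/1 = 1.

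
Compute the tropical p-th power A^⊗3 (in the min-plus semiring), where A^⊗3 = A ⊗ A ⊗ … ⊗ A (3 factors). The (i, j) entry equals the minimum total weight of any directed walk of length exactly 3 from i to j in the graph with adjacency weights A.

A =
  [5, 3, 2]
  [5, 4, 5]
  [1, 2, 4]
A^⊗3 =
  [7, 6, 5]
  [8, 9, 8]
  [4, 5, 7]

Each entry (A^⊗3)_ij equals the minimum over all length-3 walks i = v_0 → v_1 → … → v_3 = j of Σ_t A[v_t][v_{t+1}]. For example, for (i, j) = (0, 2) we minimise over 9 possible intermediate vertex sequences; the minimum is 5, attained along the walk 0 → 2 → 0 → 2.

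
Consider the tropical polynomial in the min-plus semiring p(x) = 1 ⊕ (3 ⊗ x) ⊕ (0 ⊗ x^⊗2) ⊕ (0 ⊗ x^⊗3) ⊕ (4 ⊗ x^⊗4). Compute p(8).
p(8) = 1

A tropical monomial a ⊗ x^⊗i evaluates to a + i · x. Evaluating each term at x = 8:
  Term 0 contributes 1 + 0 · 8 = 1
  Term 1 contributes 3 + 1 · 8 = 11
  Term 2 contributes 0 + 2 · 8 = 16
  Term 3 contributes 0 + 3 · 8 = 24
  Term 4 contributes 4 + 4 · 8 = 36
p(8) = ⊕ of these = min[1, 11, 16, 24, 36] = 1.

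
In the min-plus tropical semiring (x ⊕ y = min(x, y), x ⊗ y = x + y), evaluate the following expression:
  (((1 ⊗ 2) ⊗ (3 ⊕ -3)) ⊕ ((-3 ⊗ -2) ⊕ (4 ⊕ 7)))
(((1 ⊗ 2) ⊗ (3 ⊕ -3)) ⊕ ((-3 ⊗ -2) ⊕ (4 ⊕ 7))) = -5

Expand innermost to outermost. Recall ⊕ takes the minimum of its arguments and ⊗ takes their sum. Working out the expression (((1 ⊗ 2) ⊗ (3 ⊕ -3)) ⊕ ((-3 ⊗ -2) ⊕ (4 ⊕ 7))) gives -5.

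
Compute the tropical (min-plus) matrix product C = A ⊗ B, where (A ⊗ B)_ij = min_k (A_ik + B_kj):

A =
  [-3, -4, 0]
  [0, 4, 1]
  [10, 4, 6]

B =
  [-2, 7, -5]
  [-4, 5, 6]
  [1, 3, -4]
A ⊗ B =
  [-8, 1, -8]
  [-2, 4, -5]
  [0, 9, 2]

Apply the min-plus product entry-by-entry:
  C[0][0] = min over k of (A[0][0] + B[0][0] = -3 + -2 = -5, A[0][1] + B[1][0] = -4 + -4 = -8, A[0][2] + B[2][0] = 0 + 1 = 1) = -8 (attained at k = 1)
  C[0][1] = min over k of (A[0][0] + B[0][1] = -3 + 7 = 4, A[0][1] + B[1][1] = -4 + 5 = 1, A[0][2] + B[2][1] = 0 + 3 = 3) = 1 (attained at k = 1)
  C[0][2] = min over k of (A[0][0] + B[0][2] = -3 + -5 = -8, A[0][1] + B[1][2] = -4 + 6 = 2, A[0][2] + B[2][2] = 0 + -4 = -4) = -8 (attained at k = 0)
  C[1][0] = min over k of (A[1][0] + B[0][0] = 0 + -2 = -2, A[1][1] + B[1][0] = 4 + -4 = 0, A[1][2] + B[2][0] = 1 + 1 = 2) = -2 (attained at k = 0)
  C[1][1] = min over k of (A[1][0] + B[0][1] = 0 + 7 = 7, A[1][1] + B[1][1] = 4 + 5 = 9, A[1][2] + B[2][1] = 1 + 3 = 4) = 4 (attained at k = 2)
  C[1][2] = min over k of (A[1][0] + B[0][2] = 0 + -5 = -5, A[1][1] + B[1][2] = 4 + 6 = 10, A[1][2] + B[2][2] = 1 + -4 = -3) = -5 (attained at k = 0)
  C[2][0] = min over k of (A[2][0] + B[0][0] = 10 + -2 = 8, A[2][1] + B[1][0] = 4 + -4 = 0, A[2][2] + B[2][0] = 6 + 1 = 7) = 0 (attained at k = 1)
  C[2][1] = min over k of (A[2][0] + B[0][1] = 10 + 7 = 17, A[2][1] + B[1][1] = 4 + 5 = 9, A[2][2] + B[2][1] = 6 + 3 = 9) = 9 (attained at k = 1)
  C[2][2] = min over k of (A[2][0] + B[0][2] = 10 + -5 = 5, A[2][1] + B[1][2] = 4 + 6 = 10, A[2][2] + B[2][2] = 6 + -4 = 2) = 2 (attained at k = 2)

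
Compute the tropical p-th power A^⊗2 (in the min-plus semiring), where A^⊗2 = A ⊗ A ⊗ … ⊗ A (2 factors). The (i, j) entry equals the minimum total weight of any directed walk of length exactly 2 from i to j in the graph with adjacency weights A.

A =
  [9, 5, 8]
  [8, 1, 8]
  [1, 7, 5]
A^⊗2 =
  [9, 6, 13]
  [9, 2, 9]
  [6, 6, 9]

Each entry (A^⊗2)_ij equals the minimum over all length-2 walks i = v_0 → v_1 → … → v_2 = j of Σ_t A[v_t][v_{t+1}]. For example, for (i, j) = (0, 2) we minimise over 3 possible intermediate vertex sequences; the minimum is 13, attained along the walk 0 → 1 → 2.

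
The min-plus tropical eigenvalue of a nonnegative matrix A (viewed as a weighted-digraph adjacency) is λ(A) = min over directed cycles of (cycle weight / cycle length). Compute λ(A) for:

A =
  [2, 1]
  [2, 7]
λ(A) = 3/2

Enumerate directed cycles and compute their means (weight / length). Sample:
  cycle 0 → 0: weight = 2, length = 1, mean = 2/1 ≈ 2.000
  cycle 1 → 1: weight = 7, length = 1, mean = 7/1 ≈ 7.000
  cycle 0 → 1 → 0: weight = 3, length = 2, mean = 3/2 ≈ 1.500
  cycle 1 → 0 → 1: weight = 3, length = 2, mean = 3/2 ≈ 1.500
Minimum mean = 1.500, attained e.g. along the cycle 0 → 1 → 0 with weight 3 and length 2. So λ(A) = 3/2 = 3/2.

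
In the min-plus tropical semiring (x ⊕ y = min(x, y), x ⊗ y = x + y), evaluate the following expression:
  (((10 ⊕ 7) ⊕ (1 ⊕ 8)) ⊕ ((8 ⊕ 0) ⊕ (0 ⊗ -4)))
(((10 ⊕ 7) ⊕ (1 ⊕ 8)) ⊕ ((8 ⊕ 0) ⊕ (0 ⊗ -4))) = -4

Expand innermost to outermost. Recall ⊕ takes the minimum of its arguments and ⊗ takes their sum. Working out the expression (((10 ⊕ 7) ⊕ (1 ⊕ 8)) ⊕ ((8 ⊕ 0) ⊕ (0 ⊗ -4))) gives -4.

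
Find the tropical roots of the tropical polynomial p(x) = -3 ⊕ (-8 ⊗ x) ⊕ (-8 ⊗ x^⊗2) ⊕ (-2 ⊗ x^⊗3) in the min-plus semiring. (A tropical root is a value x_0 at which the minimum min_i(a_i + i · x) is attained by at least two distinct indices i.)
Roots: {-6, 0, 5}

Each tropical root is a break point of the lower envelope of the lines y = a_i + i · x (there are 4 lines, with slopes 0, 1, ..., 3). Only the lines that attain the minimum somewhere contribute to roots; other lines are dominated. Here the surviving (envelope) indices are i = 3, i = 2, i = 1, i = 0.
Intersections between consecutive envelope lines give the roots: for adjacent envelope indices i < j the intersection is x = (a_i − a_j) / (j − i). Reading off the sorted break points: {-6, 0, 5}.
Verification: at each break x_0, at least two indices attain the minimum of min_i(a_i + i · x_0).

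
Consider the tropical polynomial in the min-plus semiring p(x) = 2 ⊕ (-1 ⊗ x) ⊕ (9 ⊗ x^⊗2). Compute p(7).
p(7) = 2

A tropical monomial a ⊗ x^⊗i evaluates to a + i · x. Evaluating each term at x = 7:
  Term 0 contributes 2 + 0 · 7 = 2
  Term 1 contributes -1 + 1 · 7 = 6
  Term 2 contributes 9 + 2 · 7 = 23
p(7) = ⊕ of these = min[2, 6, 23] = 2.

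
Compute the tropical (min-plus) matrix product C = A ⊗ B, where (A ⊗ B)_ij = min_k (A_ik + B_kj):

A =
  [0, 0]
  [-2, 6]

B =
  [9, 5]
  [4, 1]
A ⊗ B =
  [4, 1]
  [7, 3]

Apply the min-plus product entry-by-entry:
  C[0][0] = min over k of (A[0][0] + B[0][0] = 0 + 9 = 9, A[0][1] + B[1][0] = 0 + 4 = 4) = 4 (attained at k = 1)
  C[0][1] = min over k of (A[0][0] + B[0][1] = 0 + 5 = 5, A[0][1] + B[1][1] = 0 + 1 = 1) = 1 (attained at k = 1)
  C[1][0] = min over k of (A[1][0] + B[0][0] = -2 + 9 = 7, A[1][1] + B[1][0] = 6 + 4 = 10) = 7 (attained at k = 0)
  C[1][1] = min over k of (A[1][0] + B[0][1] = -2 + 5 = 3, A[1][1] + B[1][1] = 6 + 1 = 7) = 3 (attained at k = 0)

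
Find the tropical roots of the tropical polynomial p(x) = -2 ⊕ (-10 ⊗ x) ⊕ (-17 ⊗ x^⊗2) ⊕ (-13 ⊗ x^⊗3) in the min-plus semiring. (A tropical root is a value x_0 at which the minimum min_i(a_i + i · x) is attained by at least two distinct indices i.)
Roots: {-4, 7, 8}

Each tropical root is a break point of the lower envelope of the lines y = a_i + i · x (there are 4 lines, with slopes 0, 1, ..., 3). Only the lines that attain the minimum somewhere contribute to roots; other lines are dominated. Here the surviving (envelope) indices are i = 3, i = 2, i = 1, i = 0.
Intersections between consecutive envelope lines give the roots: for adjacent envelope indices i < j the intersection is x = (a_i − a_j) / (j − i). Reading off the sorted break points: {-4, 7, 8}.
Verification: at each break x_0, at least two indices attain the minimum of min_i(a_i + i · x_0).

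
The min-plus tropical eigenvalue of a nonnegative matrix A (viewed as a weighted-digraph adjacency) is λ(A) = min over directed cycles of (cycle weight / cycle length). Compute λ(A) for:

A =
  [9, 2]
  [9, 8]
λ(A) = 11/2

Enumerate directed cycles and compute their means (weight / length). Sample:
  cycle 0 → 0: weight = 9, length = 1, mean = 9/1 ≈ 9.000
  cycle 1 → 1: weight = 8, length = 1, mean = 8/1 ≈ 8.000
  cycle 0 → 1 → 0: weight = 11, length = 2, mean = 11/2 ≈ 5.500
  cycle 1 → 0 → 1: weight = 11, length = 2, mean = 11/2 ≈ 5.500
Minimum mean = 5.500, attained e.g. along the cycle 0 → 1 → 0 with weight 11 and length 2. So λ(A) = 11/2 = 11/2.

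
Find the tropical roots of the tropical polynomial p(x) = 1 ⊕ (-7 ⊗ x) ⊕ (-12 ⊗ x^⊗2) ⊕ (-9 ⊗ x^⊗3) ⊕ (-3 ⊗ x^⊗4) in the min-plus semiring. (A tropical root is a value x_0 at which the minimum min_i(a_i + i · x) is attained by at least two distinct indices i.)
Roots: {-6, -3, 5, 8}

Each tropical root is a break point of the lower envelope of the lines y = a_i + i · x (there are 5 lines, with slopes 0, 1, ..., 4). Only the lines that attain the minimum somewhere contribute to roots; other lines are dominated. Here the surviving (envelope) indices are i = 4, i = 3, i = 2, i = 1, i = 0.
Intersections between consecutive envelope lines give the roots: for adjacent envelope indices i < j the intersection is x = (a_i − a_j) / (j − i). Reading off the sorted break points: {-6, -3, 5, 8}.
Verification: at each break x_0, at least two indices attain the minimum of min_i(a_i + i · x_0).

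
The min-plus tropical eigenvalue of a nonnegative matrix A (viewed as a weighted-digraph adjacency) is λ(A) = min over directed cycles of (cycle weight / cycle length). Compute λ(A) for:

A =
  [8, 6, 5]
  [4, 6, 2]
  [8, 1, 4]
λ(A) = 3/2

Enumerate directed cycles and compute their means (weight / length). Sample:
  cycle 0 → 0: weight = 8, length = 1, mean = 8/1 ≈ 8.000
  cycle 1 → 1: weight = 6, length = 1, mean = 6/1 ≈ 6.000
  cycle 2 → 2: weight = 4, length = 1, mean = 4/1 ≈ 4.000
  cycle 0 → 1 → 0: weight = 10, length = 2, mean = 10/2 ≈ 5.000
  cycle 0 → 2 → 0: weight = 13, length = 2, mean = 13/2 ≈ 6.500
  cycle 1 → 0 → 1: weight = 10, length = 2, mean = 10/2 ≈ 5.000
Minimum mean = 1.500, attained e.g. along the cycle 1 → 2 → 1 with weight 3 and length 2. So λ(A) = 3/2 = 3/2.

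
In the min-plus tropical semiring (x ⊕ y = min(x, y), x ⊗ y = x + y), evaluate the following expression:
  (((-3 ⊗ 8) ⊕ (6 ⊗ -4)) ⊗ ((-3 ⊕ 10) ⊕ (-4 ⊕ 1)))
(((-3 ⊗ 8) ⊕ (6 ⊗ -4)) ⊗ ((-3 ⊕ 10) ⊕ (-4 ⊕ 1))) = -2

Expand innermost to outermost. Recall ⊕ takes the minimum of its arguments and ⊗ takes their sum. Working out the expression (((-3 ⊗ 8) ⊕ (6 ⊗ -4)) ⊗ ((-3 ⊕ 10) ⊕ (-4 ⊕ 1))) gives -2.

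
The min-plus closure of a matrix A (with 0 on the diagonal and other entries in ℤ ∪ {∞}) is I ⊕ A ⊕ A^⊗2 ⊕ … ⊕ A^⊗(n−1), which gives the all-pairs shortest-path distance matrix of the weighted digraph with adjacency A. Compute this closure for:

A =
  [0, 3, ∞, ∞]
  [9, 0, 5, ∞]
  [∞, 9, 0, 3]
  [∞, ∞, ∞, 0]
Closure =
  [0, 3, 8, 11]
  [9, 0, 5, 8]
  [18, 9, 0, 3]
  [∞, ∞, ∞, 0]

This is the Floyd-Warshall all-pairs shortest-path computation. For each intermediate vertex k = 0, 1, …, 3, update dist[i][j] ← min(dist[i][j], dist[i][k] + dist[k][j]). The final matrix gives, for each (i, j), the minimum total weight of any directed path from i to j (possibly empty when i = j).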